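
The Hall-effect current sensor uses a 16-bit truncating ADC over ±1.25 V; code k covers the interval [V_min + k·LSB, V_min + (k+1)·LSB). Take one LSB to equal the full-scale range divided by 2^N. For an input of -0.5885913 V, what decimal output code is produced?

Range = 1.25 − (-1.25) = 2.5 V. LSB = 2.5 V / 2^16 ≈ 38.15 µV.
code = ⌊(V_in − V_min)/LSB⌋ = ⌊(V_in − V_min) × 2^16 / range⌋
     = ⌊(-0.5885913 − (-1.25)) × 65536 / 2.5⌋ = ⌊0.6614087 × 65536/2.5⌋
     = ⌊17338.432⌋ = 17338.

17338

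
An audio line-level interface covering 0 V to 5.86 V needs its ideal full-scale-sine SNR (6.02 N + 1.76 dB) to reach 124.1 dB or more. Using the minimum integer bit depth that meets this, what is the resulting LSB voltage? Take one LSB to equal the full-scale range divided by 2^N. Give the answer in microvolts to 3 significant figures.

2.79 µV

Range is 5.86 V.
Solving 6.02 N ≥ 124.1 − 1.76: N ≥ 20.322. Round up → N = 21.
Step size = 5.86/2097152 V = 2.79 µV.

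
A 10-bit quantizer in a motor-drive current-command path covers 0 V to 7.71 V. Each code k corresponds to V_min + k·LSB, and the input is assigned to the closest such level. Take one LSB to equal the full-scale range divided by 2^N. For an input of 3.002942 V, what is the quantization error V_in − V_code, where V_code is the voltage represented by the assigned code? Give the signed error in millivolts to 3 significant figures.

−1.25 mV

V_FS = 7.71 V. LSB = 7.71 V / 2^10 ≈ 7.529 mV.
Position in LSBs: (3.002942 − (0)) × 1024/7.71 = 398.8343; rounding gives k = 399.
Reconstructed level: 0 + 399 × 7.71/1024 V = 3.004189453 V.
e = 3.002942 − (3.004189453) = −1.25 mV.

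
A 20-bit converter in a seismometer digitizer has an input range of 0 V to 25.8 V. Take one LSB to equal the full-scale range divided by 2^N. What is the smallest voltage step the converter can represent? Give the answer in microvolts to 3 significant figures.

Full-scale range = 25.8 V.
2^20 = 1048576 levels.
Step size = 25.8/1048576 V = 24.6 µV.

24.6 µV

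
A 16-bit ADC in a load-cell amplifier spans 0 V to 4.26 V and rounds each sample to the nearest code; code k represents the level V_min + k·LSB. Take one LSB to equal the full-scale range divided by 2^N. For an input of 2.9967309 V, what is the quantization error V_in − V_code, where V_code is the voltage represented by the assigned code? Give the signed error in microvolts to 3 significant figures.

V_FS = 4.26 V. LSB = 4.26 V / 2^16 ≈ 65.00 µV.
(V_in − V_min)/LSB = (2.9967309 − (0)) × 65536/4.26 = 46101.8207 → nearest code k = 46102.
V_code = V_min + k × range/2^16 = 0 + 46102 × 4.26/65536 = 2.9967425537 V.
e = 2.9967309 − (2.9967425537) = −11.7 µV.

−11.7 µV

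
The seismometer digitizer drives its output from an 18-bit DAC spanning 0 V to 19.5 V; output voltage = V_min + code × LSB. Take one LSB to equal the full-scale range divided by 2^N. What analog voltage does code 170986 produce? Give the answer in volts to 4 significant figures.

12.72 V

Span = 19.5 V. LSB = 19.5 V / 2^18.
V_out = V_min + code × LSB = 0 V + 170986 × 19.5 V / 262144
      = 0 + 12.7191 = 12.7191 V.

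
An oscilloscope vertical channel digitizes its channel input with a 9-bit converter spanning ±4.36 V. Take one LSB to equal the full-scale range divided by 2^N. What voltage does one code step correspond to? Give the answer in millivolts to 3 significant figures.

17.0 mV

The full-scale span is 4.36 − (-4.36) = 8.72 V.
2^9 = 512 levels.
One LSB is 8.72 V / 512 = 17.0 mV.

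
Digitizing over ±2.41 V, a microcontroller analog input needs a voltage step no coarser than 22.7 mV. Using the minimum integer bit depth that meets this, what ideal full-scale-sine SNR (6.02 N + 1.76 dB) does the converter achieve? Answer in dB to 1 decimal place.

Span: 2.41 V − (-2.41 V) = 4.82 V.
Need 2^N ≥ 4.82 V / 22.7 mV = 212.3 → N_min = 8.
Ideal SNR at N = 8: 6.02·8 + 1.76 = 49.9 dB.

49.9 dB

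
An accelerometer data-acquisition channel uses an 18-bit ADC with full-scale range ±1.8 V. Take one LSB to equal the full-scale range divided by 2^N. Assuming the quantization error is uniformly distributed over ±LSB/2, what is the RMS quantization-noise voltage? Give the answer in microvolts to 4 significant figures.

3.964 µV

The full-scale span is 1.8 − (-1.8) = 3.6 V.
LSB = 3.6 V ÷ 2^18 = 3.6/262144 V = 13.7329 µV.
RMS of a uniform error over width LSB is LSB/√12 = 3.964 µV.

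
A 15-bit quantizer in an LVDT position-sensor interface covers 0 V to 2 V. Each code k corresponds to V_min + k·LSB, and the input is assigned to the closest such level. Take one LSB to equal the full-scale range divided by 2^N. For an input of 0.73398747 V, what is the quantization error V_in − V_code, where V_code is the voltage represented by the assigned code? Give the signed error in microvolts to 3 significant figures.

Span = 2 V. LSB = 2 V / 2^15 ≈ 61.04 µV.
(0.73398747 − (0)) / LSB = 0.73398747 × 32768/2 = 12025.6507. Nearest integer: k = 12026.
V_code = V_min + k × range/2^15 = 0 + 12026 × 2/32768 = 0.73400878906 V.
V_in − V_code = 0.73398747 − (0.73400878906) = −21.3 µV.

−21.3 µV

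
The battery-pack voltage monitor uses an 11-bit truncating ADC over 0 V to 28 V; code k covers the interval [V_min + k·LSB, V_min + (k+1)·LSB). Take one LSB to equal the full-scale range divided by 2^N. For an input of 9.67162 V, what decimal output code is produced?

Range is 28 V. LSB = 28 V / 2^11 ≈ 13.67 mV.
(V_in − V_min) × 2^11/range = (9.67162 − (0)) × 2048/28 = 707.410.
Floor → code = 707.

707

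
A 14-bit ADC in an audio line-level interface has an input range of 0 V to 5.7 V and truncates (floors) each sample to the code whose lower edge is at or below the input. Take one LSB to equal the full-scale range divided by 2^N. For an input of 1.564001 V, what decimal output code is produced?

Span = 5.7 V. LSB = 5.7 V / 2^14 ≈ 347.9 µV.
(V_in − V_min) × 2^14/range = (1.564001 − (0)) × 16384/5.7 = 4495.543.
Floor → code = 4495.

4495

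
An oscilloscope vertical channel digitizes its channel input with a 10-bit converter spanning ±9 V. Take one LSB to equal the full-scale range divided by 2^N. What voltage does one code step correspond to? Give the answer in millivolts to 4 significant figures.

17.58 mV

Full-scale range = 9 V − (-9 V) = 18 V.
Number of codes = 2^10 = 1024.
Step size = 18/1024 V = 17.58 mV.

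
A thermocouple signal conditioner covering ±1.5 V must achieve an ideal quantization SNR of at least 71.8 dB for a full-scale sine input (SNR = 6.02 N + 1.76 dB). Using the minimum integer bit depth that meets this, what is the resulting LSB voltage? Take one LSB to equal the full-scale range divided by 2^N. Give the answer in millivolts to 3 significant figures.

0.732 mV

Span: 1.5 V − (-1.5 V) = 3 V.
Required N = ⌈(71.8 − 1.76)/6.02⌉ = ⌈11.635⌉ = 12.
Step size = 3/4096 V = 0.732 mV.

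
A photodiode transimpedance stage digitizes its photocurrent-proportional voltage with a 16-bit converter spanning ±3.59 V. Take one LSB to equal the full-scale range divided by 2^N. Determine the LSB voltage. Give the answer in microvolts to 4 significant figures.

The full-scale span is 3.59 − (-3.59) = 7.18 V.
There are 2^16 = 65536 steps.
LSB = 7.18 V / 2^16 = 109.6 µV.

109.6 µV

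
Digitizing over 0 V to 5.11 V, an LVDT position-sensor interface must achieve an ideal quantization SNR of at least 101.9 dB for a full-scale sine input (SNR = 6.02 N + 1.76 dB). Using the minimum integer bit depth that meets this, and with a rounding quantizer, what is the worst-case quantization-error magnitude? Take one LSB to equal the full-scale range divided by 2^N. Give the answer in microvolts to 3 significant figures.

19.5 µV

Full-scale range = 5.11 V.
Solving 6.02 N ≥ 101.9 − 1.76: N ≥ 16.635. Round up → N = 17.
One LSB is 5.11 V / 131072 = 38.986 µV.
Half an LSB is 19.5 µV.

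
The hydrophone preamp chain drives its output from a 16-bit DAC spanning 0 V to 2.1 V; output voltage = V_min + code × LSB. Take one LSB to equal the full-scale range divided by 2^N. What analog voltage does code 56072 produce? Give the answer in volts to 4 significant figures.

1.797 V

Span = 2.1 V. LSB = 2.1 V / 2^16.
V_out = V_min + code × LSB = 0 V + 56072 × 2.1 V / 65536
      = 0 + 1.79674 = 1.79674 V.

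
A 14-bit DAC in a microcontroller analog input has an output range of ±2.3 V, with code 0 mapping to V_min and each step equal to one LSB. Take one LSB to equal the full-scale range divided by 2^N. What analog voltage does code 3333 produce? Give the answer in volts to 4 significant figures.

-1.364 V

The full-scale span is 2.3 − (-2.3) = 4.6 V. LSB = 4.6 V / 2^14.
V_out = -2.3 + 3333 × (4.6/16384) V
      = -2.3 V + 0.935779 V = -1.36422 V.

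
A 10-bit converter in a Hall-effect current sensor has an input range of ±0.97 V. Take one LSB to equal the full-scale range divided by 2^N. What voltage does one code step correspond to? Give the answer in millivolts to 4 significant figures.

The full-scale span is 0.97 − (-0.97) = 1.94 V.
2^10 = 1024 levels.
LSB = 1.94 V ÷ 2^10 = 1.94/1024 V = 1.895 mV.

1.895 mV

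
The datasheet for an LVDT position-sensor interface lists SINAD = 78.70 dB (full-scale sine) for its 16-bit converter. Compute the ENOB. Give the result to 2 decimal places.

Inverting SNR = 6.02 N + 1.76: N_eff = (78.70 − 1.76)/6.02 = 12.7807.

12.78 bits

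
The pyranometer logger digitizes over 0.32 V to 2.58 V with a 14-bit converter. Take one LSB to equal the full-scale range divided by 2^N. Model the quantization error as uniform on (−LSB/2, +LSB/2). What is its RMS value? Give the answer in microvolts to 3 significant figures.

39.8 µV

The full-scale span is 2.58 − (0.32) = 2.26 V.
Step size = 2.26/16384 V = 137.94 µV.
V_rms = LSB/√12 = 137.94 µV / √12 = 39.8 µV.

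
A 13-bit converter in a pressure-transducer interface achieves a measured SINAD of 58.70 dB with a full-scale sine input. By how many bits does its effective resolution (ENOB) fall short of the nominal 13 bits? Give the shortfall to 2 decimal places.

3.54 bits

ENOB = (SINAD − 1.76)/6.02 = (58.70 − 1.76)/6.02 = 9.4585 bits.
Lost resolution: 13 − 9.4585 = 3.5415 bits.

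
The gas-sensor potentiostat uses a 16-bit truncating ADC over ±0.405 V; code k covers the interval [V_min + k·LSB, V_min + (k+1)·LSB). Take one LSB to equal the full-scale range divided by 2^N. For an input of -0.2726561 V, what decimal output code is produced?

10707

Full-scale range = 0.405 V − (-0.405 V) = 0.81 V. LSB = 0.81 V / 2^16 ≈ 12.36 µV.
code = ⌊(V_in − V_min)/LSB⌋ = ⌊(V_in − V_min) × 2^16 / range⌋
     = ⌊(-0.2726561 − (-0.405)) × 65536 / 0.81⌋ = ⌊0.1323439 × 65536/0.81⌋
     = ⌊10707.765⌋ = 10707.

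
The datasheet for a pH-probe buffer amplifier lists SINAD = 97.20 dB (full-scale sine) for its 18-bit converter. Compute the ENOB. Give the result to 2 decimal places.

15.85 bits

ENOB = (97.20 − 1.76)/6.02 = 15.8538 bits.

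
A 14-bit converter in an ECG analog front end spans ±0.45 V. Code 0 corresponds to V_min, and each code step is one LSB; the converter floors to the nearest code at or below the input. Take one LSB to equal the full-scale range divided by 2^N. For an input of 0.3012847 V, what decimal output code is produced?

The full-scale span is 0.45 − (-0.45) = 0.9 V. LSB = 0.9 V / 2^14 ≈ 54.93 µV.
code = ⌊(V_in − V_min)/LSB⌋ = ⌊(V_in − V_min) × 2^14 / range⌋
     = ⌊(0.3012847 − (-0.45)) × 16384 / 0.9⌋ = ⌊0.7512847 × 16384/0.9⌋
     = ⌊13676.721⌋ = 13676.

13676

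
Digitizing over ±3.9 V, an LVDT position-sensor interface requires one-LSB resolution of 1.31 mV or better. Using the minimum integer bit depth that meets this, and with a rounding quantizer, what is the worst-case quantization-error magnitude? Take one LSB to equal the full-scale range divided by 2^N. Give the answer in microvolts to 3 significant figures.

The full-scale span is 3.9 − (-3.9) = 7.8 V.
Need 2^N ≥ 7.8 V / 1.31 mV = 5954 → N_min = 13.
One LSB is 7.8 V / 8192 = 0.95215 mV.
|e|_max = LSB/2 = 476 µV.

476 µV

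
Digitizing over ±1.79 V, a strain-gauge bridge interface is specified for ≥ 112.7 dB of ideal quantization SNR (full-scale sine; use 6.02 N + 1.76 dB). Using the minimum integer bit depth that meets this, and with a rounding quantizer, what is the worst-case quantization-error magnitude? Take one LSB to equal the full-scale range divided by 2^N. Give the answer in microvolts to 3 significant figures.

Span: 1.79 V − (-1.79 V) = 3.58 V.
N ≥ (112.7 − 1.76)/6.02 = 18.429 → N_min = 19.
One LSB is 3.58 V / 524288 = 6.8283 µV.
Max error for round-to-nearest is LSB/2 = 3.41 µV.

3.41 µV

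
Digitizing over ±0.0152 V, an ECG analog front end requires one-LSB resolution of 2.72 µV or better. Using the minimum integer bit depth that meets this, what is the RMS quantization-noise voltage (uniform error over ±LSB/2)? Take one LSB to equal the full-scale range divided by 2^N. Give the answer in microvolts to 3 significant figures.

Range = 0.0152 − (-0.0152) = 0.0304 V.
Levels needed ≥ 0.0304/2.72 µV = 11180. 2^14 = 16384 suffices, so N_min = 14.
LSB = 0.0304 V / 2^14 = 1.8555 µV.
σ_q = LSB/√12 = 1.8555 µV/3.4641 = 0.536 µV.

0.536 µV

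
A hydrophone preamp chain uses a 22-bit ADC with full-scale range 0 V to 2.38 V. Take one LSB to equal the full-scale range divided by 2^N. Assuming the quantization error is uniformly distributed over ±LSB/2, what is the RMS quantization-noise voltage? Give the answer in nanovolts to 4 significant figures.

V_FS = 2.38 V.
Step size = 2.38/4194304 V = 0.567436 µV.
σ_q = LSB/√12 = 0.567436 µV/3.4641 = 163.8 nV.

163.8 nV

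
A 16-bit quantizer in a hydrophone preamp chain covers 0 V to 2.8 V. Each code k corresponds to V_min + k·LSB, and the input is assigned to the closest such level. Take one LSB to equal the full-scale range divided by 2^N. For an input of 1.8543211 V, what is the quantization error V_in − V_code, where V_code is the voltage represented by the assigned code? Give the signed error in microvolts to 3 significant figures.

V_FS = 2.8 V. LSB = 2.8 V / 2^16 ≈ 42.72 µV.
(1.8543211 − (0)) / LSB = 1.8543211 × 65536/2.8 = 43401.7099. Nearest integer: k = 43402.
V_code = 0 + (43402/65536) × 2.8 = 1.8543334961 V.
Error = V_in − V_code = 1.8543211 − (1.8543334961) = −12.4 µV.

−12.4 µV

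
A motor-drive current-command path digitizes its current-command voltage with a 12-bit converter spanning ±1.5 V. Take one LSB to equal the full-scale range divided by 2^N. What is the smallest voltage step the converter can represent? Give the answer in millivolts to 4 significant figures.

Range = 1.5 − (-1.5) = 3 V.
There are 2^12 = 4096 steps.
Step size = 3/4096 V = 0.7324 mV.

0.7324 mV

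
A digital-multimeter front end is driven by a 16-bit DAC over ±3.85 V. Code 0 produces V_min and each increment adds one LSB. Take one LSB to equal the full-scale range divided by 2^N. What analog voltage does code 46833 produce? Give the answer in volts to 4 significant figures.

1.653 V

Span: 3.85 V − (-3.85 V) = 7.7 V. LSB = 7.7 V / 2^16.
Output = V_min + (46833/65536) × range = -3.85 + 0.714615 × 7.7 V
      = -3.85 + 5.50253 = 1.65253 V.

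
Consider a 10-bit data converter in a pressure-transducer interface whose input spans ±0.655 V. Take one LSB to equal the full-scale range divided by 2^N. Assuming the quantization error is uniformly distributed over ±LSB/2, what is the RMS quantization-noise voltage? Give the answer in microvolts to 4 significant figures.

Span: 0.655 V − (-0.655 V) = 1.31 V.
LSB = 1.31 V / 2^10 = 1.27930 mV.
V_rms = LSB/√12 = 1.27930 mV / √12 = 369.3 µV.

369.3 µV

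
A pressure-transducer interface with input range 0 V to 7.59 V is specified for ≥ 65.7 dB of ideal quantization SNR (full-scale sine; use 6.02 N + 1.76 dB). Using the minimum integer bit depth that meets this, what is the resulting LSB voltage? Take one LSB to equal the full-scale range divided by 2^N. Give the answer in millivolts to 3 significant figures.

3.71 mV

Full-scale range = 7.59 V.
N ≥ (65.7 − 1.76)/6.02 = 10.621 → N_min = 11.
LSB = 7.59 V / 2^11 = 3.71 mV.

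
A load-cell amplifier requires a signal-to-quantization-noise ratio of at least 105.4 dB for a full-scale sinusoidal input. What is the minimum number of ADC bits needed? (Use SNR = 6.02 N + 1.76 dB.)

N ≥ (105.4 − 1.76)/6.02 = 17.216 → N_min = 18.

18 bits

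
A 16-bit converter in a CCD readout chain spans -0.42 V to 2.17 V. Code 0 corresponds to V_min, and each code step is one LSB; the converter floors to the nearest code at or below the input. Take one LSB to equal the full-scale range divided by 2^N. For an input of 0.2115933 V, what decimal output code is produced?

Full-scale range = 2.17 V − (-0.42 V) = 2.59 V. LSB = 2.59 V / 2^16 ≈ 39.52 µV.
code = ⌊(V_in − V_min)/LSB⌋ = ⌊(V_in − V_min) × 2^16 / range⌋
     = ⌊(0.2115933 − (-0.42)) × 65536 / 2.59⌋ = ⌊0.6315933 × 65536/2.59⌋
     = ⌊15981.505⌋ = 15981.

15981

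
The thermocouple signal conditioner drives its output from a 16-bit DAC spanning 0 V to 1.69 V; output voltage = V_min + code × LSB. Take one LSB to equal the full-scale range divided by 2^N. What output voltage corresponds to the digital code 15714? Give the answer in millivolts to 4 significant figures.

405.2 mV

Full-scale range = 1.69 V. LSB = 1.69 V / 2^16.
V_out = V_min + code × LSB = 0 V + 15714 × 1.69 V / 65536
      = 0 + 0.405222 = 0.405222 V.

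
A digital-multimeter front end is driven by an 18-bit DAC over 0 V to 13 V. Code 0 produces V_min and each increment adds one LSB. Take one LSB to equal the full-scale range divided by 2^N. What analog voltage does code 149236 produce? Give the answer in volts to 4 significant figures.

V_FS = 13 V. LSB = 13 V / 2^18.
Output = V_min + (149236/262144) × range = 0 + 0.569290 × 13 V
      = 0 + 7.40077 = 7.40077 V.

7.401 V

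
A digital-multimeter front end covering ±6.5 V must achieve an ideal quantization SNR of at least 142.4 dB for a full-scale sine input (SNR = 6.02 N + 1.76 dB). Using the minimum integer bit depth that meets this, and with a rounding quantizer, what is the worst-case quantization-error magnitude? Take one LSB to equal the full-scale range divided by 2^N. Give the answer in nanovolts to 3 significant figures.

387 nV

Range = 6.5 − (-6.5) = 13 V.
N ≥ (142.4 − 1.76)/6.02 = 23.362 → N_min = 24.
Step size = 13/16777216 V = 0.77486 µV.
Half an LSB is 387 nV.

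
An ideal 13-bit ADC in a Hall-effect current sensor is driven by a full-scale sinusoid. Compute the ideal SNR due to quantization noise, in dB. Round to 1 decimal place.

Ideal quantization SNR: 6.02 × 13 + 1.76 dB = 80.0 dB.

80.0 dB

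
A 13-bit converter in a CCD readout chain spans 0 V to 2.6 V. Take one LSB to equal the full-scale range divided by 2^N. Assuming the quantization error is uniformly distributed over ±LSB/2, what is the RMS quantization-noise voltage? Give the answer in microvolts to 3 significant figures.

Range is 2.6 V.
One LSB is 2.6 V / 8192 = 317.38 µV.
For a uniform distribution on [−LSB/2, +LSB/2], V_rms = LSB/√12 = 317.38 µV/3.4641 = 91.6 µV.

91.6 µV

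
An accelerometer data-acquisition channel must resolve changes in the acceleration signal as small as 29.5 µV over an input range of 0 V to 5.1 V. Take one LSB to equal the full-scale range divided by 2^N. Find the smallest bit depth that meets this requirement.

18 bits

V_FS = 5.1 V.
5.1 V / 29.5 µV = 172900. Since 2^17 = 131072 and 2^18 = 262144, N = 18.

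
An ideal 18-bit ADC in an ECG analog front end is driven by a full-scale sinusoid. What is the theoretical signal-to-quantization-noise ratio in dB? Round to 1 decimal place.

110.1 dB

Ideal quantization SNR: 6.02 × 18 + 1.76 dB = 110.1 dB.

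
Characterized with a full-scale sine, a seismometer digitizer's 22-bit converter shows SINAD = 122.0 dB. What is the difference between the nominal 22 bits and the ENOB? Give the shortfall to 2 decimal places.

2.03 bits

ENOB = (SINAD − 1.76)/6.02 = (122.0 − 1.76)/6.02 = 19.9734 bits.
22 − 19.9734 = 2.03 bits below nominal.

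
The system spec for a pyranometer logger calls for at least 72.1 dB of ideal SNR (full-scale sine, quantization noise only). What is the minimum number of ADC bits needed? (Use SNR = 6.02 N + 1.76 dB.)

Required N = ⌈(72.1 − 1.76)/6.02⌉ = ⌈11.684⌉ = 12.

12 bits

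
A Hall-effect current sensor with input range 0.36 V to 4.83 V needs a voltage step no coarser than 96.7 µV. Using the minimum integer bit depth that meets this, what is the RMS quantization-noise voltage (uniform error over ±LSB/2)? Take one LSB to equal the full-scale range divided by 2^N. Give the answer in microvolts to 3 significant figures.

The full-scale span is 4.83 − (0.36) = 4.47 V.
4.47 V / 96.7 µV = 46230. Since 2^15 = 32768 and 2^16 = 65536, N = 16.
Step size = 4.47/65536 V = 68.207 µV.
σ_q = LSB/√12 = 68.207 µV/3.4641 = 19.7 µV.

19.7 µV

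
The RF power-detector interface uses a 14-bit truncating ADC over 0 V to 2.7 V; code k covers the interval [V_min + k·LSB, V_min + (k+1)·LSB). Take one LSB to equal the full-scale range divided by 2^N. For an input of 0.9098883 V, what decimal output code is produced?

5521

Span = 2.7 V. LSB = 2.7 V / 2^14 ≈ 164.8 µV.
V_in − V_min = 0.9098883 − (0) = 0.9098883 V.
Divide by LSB: 0.9098883 × 16384/2.7 = 5521.3370.
Truncating gives code 5521.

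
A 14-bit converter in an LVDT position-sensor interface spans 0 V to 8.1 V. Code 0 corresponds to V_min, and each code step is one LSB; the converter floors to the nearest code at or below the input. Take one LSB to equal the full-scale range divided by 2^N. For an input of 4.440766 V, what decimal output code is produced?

V_FS = 8.1 V. LSB = 8.1 V / 2^14 ≈ 494.4 µV.
V_in − V_min = 4.440766 − (0) = 4.440766 V.
Divide by LSB: 4.440766 × 16384/8.1 = 8982.4087.
Truncating gives code 8982.

8982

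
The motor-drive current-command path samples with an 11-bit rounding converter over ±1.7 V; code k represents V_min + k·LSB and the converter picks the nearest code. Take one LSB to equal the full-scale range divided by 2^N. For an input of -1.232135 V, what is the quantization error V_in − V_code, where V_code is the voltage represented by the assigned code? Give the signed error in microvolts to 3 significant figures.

Range = 1.7 − (-1.7) = 3.4 V. LSB = 3.4 V / 2^11 ≈ 1.660 mV.
(-1.232135 − (-1.7)) / LSB = 0.467865 × 2048/3.4 = 281.8199. Nearest integer: k = 282.
V_code = V_min + k × range/2^11 = -1.7 + 282 × 3.4/2048 = -1.231835938 V.
V_in − V_code = -1.232135 − (-1.231835938) = −299 µV.

−299 µV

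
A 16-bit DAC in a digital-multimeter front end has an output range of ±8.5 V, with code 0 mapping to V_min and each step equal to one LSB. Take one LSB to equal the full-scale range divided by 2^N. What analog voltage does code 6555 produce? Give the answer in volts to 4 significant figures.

-6.800 V

Range = 8.5 − (-8.5) = 17 V. LSB = 17 V / 2^16.
V_out = V_min + code × LSB = -8.5 V + 6555 × 17 V / 65536
      = -8.5 V + 1.70036 V = -6.79964 V.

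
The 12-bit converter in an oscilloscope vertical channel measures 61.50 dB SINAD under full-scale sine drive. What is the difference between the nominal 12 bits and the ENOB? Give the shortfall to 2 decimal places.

2.08 bits

ENOB = (SINAD − 1.76)/6.02 = (61.50 − 1.76)/6.02 = 9.9236 bits.
Lost resolution: 12 − 9.9236 = 2.0764 bits.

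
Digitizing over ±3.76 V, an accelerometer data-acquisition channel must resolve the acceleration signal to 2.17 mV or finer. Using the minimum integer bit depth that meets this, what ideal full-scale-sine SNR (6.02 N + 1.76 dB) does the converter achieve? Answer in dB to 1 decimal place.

The full-scale span is 3.76 − (-3.76) = 7.52 V.
7.52 V / 2.17 mV = 3465. Since 2^11 = 2048 and 2^12 = 4096, N = 12.
SNR = 6.02 × 12 + 1.76 = 74.00 dB.

74.0 dB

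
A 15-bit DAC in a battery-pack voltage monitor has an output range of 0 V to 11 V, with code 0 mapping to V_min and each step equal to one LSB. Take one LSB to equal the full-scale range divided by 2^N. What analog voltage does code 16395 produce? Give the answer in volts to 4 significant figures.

5.504 V

V_FS = 11 V. LSB = 11 V / 2^15.
V_out = V_min + code × LSB = 0 V + 16395 × 11 V / 32768
      = 0 + 5.50369 = 5.50369 V.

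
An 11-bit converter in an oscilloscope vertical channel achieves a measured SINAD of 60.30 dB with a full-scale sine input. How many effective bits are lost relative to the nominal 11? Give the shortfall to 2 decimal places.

1.28 bits

Effective bits = (60.30 − 1.76)/6.02 = 9.7243.
Shortfall = 11 − 9.7243 = 1.2757 bits.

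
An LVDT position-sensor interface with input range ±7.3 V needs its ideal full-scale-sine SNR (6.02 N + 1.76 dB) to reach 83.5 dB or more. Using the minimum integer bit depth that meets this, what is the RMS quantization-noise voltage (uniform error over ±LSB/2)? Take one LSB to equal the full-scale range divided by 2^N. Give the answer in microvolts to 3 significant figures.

Span: 7.3 V − (-7.3 V) = 14.6 V.
Solving 6.02 N ≥ 83.5 − 1.76: N ≥ 13.578. Round up → N = 14.
Step size = 14.6/16384 V = 0.89111 mV.
V_rms = LSB/√12 = 257 µV.

257 µV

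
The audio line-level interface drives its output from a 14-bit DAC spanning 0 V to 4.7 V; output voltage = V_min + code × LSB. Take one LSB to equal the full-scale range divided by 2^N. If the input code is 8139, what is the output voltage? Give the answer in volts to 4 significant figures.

2.335 V

Range is 4.7 V. LSB = 4.7 V / 2^14.
V_out = V_min + code × LSB = 0 V + 8139 × 4.7 V / 16384
      = 0 + 2.33480 = 2.33480 V.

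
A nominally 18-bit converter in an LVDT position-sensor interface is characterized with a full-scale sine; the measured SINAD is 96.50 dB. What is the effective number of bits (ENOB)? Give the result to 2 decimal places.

Inverting SNR = 6.02 N + 1.76: N_eff = (96.50 − 1.76)/6.02 = 15.7375.

15.74 bits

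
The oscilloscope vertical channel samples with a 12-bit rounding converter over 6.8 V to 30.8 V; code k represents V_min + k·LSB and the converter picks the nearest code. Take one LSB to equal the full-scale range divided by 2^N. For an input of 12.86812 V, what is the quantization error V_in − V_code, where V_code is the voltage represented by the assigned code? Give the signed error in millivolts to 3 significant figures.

The full-scale span is 30.8 − (6.8) = 24 V. LSB = 24 V / 2^12 ≈ 5.859 mV.
Position in LSBs: (12.86812 − (6.8)) × 4096/24 = 1035.6258; rounding gives k = 1036.
Reconstructed level: 6.8 + 1036 × 24/4096 V = 12.87031250 V.
Error = V_in − V_code = 12.86812 − (12.87031250) = −2.19 mV.

−2.19 mV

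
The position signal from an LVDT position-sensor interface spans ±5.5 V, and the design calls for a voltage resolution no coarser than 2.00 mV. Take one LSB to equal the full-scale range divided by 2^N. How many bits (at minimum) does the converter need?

Full-scale range = 5.5 V − (-5.5 V) = 11 V.
Need 2^N ≥ 11 V / 2.00 mV = 5500 → N_min = 13.

13 bits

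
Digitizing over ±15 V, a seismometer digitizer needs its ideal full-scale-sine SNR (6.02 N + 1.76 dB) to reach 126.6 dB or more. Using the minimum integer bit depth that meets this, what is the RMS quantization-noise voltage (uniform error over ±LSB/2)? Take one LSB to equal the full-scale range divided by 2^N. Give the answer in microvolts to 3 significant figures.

The full-scale span is 15 − (-15) = 30 V.
Solving 6.02 N ≥ 126.6 − 1.76: N ≥ 20.738. Round up → N = 21.
LSB = 30 V / 2^21 = 14.305 µV.
V_rms = LSB/√12 = 4.13 µV.

4.13 µV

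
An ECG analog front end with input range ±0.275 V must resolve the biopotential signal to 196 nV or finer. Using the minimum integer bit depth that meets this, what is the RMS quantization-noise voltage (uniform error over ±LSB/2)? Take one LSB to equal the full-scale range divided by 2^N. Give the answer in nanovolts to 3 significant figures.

37.9 nV

The full-scale span is 0.275 − (-0.275) = 0.55 V.
Levels needed ≥ 0.55/196 nV = 2.806e6. 2^22 = 4194304 suffices, so N_min = 22.
LSB = 0.55 V / 2^22 = 131.13 nV.
V_rms = LSB/√12 = 37.9 nV.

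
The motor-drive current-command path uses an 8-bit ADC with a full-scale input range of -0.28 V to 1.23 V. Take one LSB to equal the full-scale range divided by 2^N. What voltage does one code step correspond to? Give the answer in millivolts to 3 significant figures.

Full-scale range = 1.23 V − (-0.28 V) = 1.51 V.
There are 2^8 = 256 steps.
Step size = 1.51/256 V = 5.90 mV.

5.90 mV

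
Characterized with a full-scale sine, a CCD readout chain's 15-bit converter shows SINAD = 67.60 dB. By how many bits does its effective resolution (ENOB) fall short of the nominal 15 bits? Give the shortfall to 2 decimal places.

N_eff = (67.60 − 1.76)/6.02 = 10.9369 bits.
15 − 10.9369 = 4.06 bits below nominal.

4.06 bits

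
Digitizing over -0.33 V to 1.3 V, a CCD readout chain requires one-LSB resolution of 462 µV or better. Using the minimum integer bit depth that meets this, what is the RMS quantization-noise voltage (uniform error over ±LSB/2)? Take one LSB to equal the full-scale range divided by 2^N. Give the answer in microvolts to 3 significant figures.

115 µV

Span: 1.3 V − (-0.33 V) = 1.63 V.
1.63 V / 462 µV = 3528. Since 2^11 = 2048 and 2^12 = 4096, N = 12.
LSB = 1.63 V / 2^12 = 397.95 µV.
σ_q = LSB/√12 = 397.95 µV/3.4641 = 115 µV.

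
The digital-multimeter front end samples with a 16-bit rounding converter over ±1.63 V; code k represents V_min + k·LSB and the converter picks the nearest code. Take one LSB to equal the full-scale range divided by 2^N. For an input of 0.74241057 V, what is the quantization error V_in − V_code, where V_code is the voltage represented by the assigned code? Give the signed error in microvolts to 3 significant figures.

−13.4 µV

Span: 1.63 V − (-1.63 V) = 3.26 V. LSB = 3.26 V / 2^16 ≈ 49.74 µV.
Position in LSBs: (0.74241057 − (-1.63)) × 65536/3.26 = 47692.7298; rounding gives k = 47693.
Reconstructed level: -1.63 + 47693 × 3.26/65536 V = 0.74242401123 V.
Error = V_in − V_code = 0.74241057 − (0.74242401123) = −13.4 µV.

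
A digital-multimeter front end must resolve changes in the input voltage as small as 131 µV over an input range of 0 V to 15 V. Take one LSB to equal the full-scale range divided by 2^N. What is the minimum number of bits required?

Full-scale range = 15 V.
Need 2^N ≥ 15 V / 131 µV = 114500 → N_min = 17.

17 bits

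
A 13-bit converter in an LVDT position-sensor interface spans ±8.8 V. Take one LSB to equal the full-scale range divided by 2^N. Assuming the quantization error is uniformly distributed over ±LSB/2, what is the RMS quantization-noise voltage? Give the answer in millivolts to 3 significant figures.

0.620 mV

Span: 8.8 V − (-8.8 V) = 17.6 V.
LSB = 17.6 V ÷ 2^13 = 17.6/8192 V = 2.1484 mV.
RMS of a uniform error over width LSB is LSB/√12 = 0.620 mV.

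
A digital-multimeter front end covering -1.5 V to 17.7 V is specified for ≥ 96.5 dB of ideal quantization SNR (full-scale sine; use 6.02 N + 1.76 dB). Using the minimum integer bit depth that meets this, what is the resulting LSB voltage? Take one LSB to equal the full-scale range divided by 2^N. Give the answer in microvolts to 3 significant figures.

293 µV

Span: 17.7 V − (-1.5 V) = 19.2 V.
Solving 6.02 N ≥ 96.5 − 1.76: N ≥ 15.738. Round up → N = 16.
LSB = 19.2 V ÷ 2^16 = 19.2/65536 V = 293 µV.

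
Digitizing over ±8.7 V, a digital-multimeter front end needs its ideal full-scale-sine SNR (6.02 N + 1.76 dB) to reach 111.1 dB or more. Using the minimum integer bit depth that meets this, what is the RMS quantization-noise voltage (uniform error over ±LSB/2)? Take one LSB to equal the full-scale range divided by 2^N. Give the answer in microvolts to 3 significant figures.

9.58 µV

Range = 8.7 − (-8.7) = 17.4 V.
6.02 N + 1.76 ≥ 111.1 gives N ≥ 18.163, so the minimum integer is 19.
One LSB is 17.4 V / 524288 = 33.188 µV.
RMS noise = LSB/√12 = 9.58 µV.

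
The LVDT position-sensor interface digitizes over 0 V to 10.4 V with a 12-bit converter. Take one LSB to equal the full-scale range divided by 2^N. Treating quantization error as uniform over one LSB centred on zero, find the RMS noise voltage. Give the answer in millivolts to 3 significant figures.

Full-scale range = 10.4 V.
Step size = 10.4/4096 V = 2.5391 mV.
RMS of a uniform error over width LSB is LSB/√12 = 0.733 mV.

0.733 mV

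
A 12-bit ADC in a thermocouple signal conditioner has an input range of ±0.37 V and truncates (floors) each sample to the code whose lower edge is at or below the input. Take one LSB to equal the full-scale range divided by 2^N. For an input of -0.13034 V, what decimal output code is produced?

The full-scale span is 0.37 − (-0.37) = 0.74 V. LSB = 0.74 V / 2^12 ≈ 180.7 µV.
V_in − V_min = -0.13034 − (-0.37) = 0.23966 V.
Divide by LSB: 0.23966 × 4096/0.74 = 1326.5505.
Truncating gives code 1326.

1326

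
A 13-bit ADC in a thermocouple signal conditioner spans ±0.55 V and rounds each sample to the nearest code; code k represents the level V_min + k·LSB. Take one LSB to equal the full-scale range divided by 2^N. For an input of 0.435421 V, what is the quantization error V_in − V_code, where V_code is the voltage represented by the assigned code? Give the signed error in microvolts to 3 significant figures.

Full-scale range = 0.55 V − (-0.55 V) = 1.1 V. LSB = 1.1 V / 2^13 ≈ 134.3 µV.
(0.435421 − (-0.55)) / LSB = 0.985421 × 8192/1.1 = 7338.6989. Nearest integer: k = 7339.
Reconstructed level: -0.55 + 7339 × 1.1/8192 V = 0.4354614258 V.
Error = V_in − V_code = 0.435421 − (0.4354614258) = −40.4 µV.

−40.4 µV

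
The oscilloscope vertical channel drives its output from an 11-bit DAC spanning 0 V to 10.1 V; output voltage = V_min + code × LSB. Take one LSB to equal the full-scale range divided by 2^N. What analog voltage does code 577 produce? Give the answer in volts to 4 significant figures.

2.846 V

V_FS = 10.1 V. LSB = 10.1 V / 2^11.
V_out = V_min + code × LSB = 0 V + 577 × 10.1 V / 2048
      = 0 V + 2.84556 V = 2.84556 V.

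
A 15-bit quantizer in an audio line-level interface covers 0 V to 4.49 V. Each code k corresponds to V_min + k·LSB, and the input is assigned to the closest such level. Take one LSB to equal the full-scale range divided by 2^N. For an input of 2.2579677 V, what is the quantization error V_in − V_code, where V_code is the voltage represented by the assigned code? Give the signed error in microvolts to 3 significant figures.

−49.6 µV

Full-scale range = 4.49 V. LSB = 4.49 V / 2^15 ≈ 137.0 µV.
(2.2579677 − (0)) / LSB = 2.2579677 × 32768/4.49 = 16478.6382. Nearest integer: k = 16479.
Reconstructed level: 0 + 16479 × 4.49/32768 V = 2.2580172729 V.
e = 2.2579677 − (2.2580172729) = −49.6 µV.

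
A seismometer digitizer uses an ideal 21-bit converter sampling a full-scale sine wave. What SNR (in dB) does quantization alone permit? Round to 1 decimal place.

For an ideal N-bit converter with full-scale sine input, SNR = 6.02 N + 1.76 dB. SNR = 6.02 × 21 + 1.76 = 126.42 + 1.76 = 128.18 dB.

128.2 dB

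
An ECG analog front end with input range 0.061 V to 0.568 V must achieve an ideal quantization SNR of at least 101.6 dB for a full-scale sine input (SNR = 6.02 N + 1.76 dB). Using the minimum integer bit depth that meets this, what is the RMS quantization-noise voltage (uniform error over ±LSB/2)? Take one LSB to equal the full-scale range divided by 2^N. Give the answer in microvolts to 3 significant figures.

The full-scale span is 0.568 − (0.061) = 0.507 V.
Required N = ⌈(101.6 − 1.76)/6.02⌉ = ⌈16.585⌉ = 17.
LSB = 0.507 V ÷ 2^17 = 0.507/131072 V = 3.8681 µV.
V_rms = LSB/√12 = 1.12 µV.

1.12 µV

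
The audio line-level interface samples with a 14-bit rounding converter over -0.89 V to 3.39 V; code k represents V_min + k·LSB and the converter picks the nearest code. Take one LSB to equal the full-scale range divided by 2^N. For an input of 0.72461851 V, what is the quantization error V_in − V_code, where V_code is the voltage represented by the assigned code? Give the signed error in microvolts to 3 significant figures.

Span: 3.39 V − (-0.89 V) = 4.28 V. LSB = 4.28 V / 2^14 ≈ 261.2 µV.
(0.72461851 − (-0.89)) / LSB = 1.61461851 × 16384/4.28 = 6180.8200. Nearest integer: k = 6181.
V_code = -0.89 + (6181/16384) × 4.28 = 0.72466552734 V.
e = 0.72461851 − (0.72466552734) = −47.0 µV.

−47.0 µV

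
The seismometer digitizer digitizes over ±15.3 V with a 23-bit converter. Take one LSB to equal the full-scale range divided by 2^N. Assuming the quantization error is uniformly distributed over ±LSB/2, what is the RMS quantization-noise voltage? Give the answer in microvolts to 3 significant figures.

1.05 µV

Range = 15.3 − (-15.3) = 30.6 V.
LSB = 30.6 V / 2^23 = 3.6478 µV.
σ_q = LSB/√12 = 3.6478 µV/3.4641 = 1.05 µV.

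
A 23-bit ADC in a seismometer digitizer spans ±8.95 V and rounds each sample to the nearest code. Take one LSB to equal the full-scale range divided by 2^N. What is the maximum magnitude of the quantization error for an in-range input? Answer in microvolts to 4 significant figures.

1.067 µV

Full-scale range = 8.95 V − (-8.95 V) = 17.9 V.
Step size = 17.9/8388608 V = 2.13385 µV.
Worst-case error for round-to-nearest is half an LSB: 1.067 µV.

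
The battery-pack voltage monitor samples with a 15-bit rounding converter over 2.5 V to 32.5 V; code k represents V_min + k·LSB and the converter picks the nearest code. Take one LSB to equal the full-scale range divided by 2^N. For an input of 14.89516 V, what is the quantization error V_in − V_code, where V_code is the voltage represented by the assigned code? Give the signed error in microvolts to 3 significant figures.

−165 µV

Full-scale range = 32.5 V − (2.5 V) = 30 V. LSB = 30 V / 2^15 ≈ 0.9155 mV.
(14.89516 − (2.5)) / LSB = 12.39516 × 32768/30 = 13538.8201. Nearest integer: k = 13539.
Reconstructed level: 2.5 + 13539 × 30/32768 V = 14.895324707 V.
V_in − V_code = 14.89516 − (14.895324707) = −165 µV.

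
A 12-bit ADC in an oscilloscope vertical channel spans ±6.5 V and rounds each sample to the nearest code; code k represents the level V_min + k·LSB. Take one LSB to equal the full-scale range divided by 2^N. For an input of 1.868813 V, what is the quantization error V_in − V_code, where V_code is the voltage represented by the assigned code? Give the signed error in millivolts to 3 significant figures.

Range = 6.5 − (-6.5) = 13 V. LSB = 13 V / 2^12 ≈ 3.174 mV.
(V_in − V_min)/LSB = (1.868813 − (-6.5)) × 4096/13 = 2636.8198 → nearest code k = 2637.
Reconstructed level: -6.5 + 2637 × 13/4096 V = 1.869384766 V.
Error = V_in − V_code = 1.868813 − (1.869384766) = −0.572 mV.

−0.572 mV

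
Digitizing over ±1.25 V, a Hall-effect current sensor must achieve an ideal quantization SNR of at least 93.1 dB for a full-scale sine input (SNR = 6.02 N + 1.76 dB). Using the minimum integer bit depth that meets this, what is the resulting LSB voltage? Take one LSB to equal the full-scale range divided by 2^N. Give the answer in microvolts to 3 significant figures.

Span: 1.25 V − (-1.25 V) = 2.5 V.
6.02 N + 1.76 ≥ 93.1 gives N ≥ 15.173, so the minimum integer is 16.
LSB = 2.5 V / 2^16 = 38.1 µV.

38.1 µV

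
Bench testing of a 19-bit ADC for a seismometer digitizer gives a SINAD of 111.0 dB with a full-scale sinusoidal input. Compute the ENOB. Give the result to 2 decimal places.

18.15 bits

(111.0 − 1.76) / 6.02 = 109.24/6.02 = 18.1462 effective bits.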